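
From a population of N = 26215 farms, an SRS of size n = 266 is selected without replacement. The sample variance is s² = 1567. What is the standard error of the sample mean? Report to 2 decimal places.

Under SRS without replacement, Var(ȳ) = (1 − f)·s²/n with f = n/N = 266/26215 = 0.01014686.
Var(ȳ) = (1 − 0.01014686)·1567/266 = 0.98985314·5.8909774 = 5.8312025.
SE(ȳ) = √(5.8312025) = 2.41.

2.41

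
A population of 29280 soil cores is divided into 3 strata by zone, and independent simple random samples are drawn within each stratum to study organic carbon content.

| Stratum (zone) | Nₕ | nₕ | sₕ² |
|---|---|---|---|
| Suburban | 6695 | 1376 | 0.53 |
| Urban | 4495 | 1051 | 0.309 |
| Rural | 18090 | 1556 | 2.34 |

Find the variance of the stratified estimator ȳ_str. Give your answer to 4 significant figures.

Var(ȳ_str) = Σₕ Wₕ²(1 − fₕ)sₕ²/nₕ with Wₕ = Nₕ/N, N = 29280.
Suburban: Wₕ = 0.22865437; term = 0.22865437²·(1 − 0.20552651)·0.53/1376 = 1.5999111 × 10^-5.
Urban: Wₕ = 0.15351776; term = 0.15351776²·(1 − 0.23381535)·0.309/1051 = 5.3089234 × 10^-6.
Rural: Wₕ = 0.61782787; term = 0.61782787²·(1 − 0.08601437)·2.34/1556 = 5.2466322 × 10^-4.
Sum = 5.4597125 × 10^-4.

5.460 × 10^-4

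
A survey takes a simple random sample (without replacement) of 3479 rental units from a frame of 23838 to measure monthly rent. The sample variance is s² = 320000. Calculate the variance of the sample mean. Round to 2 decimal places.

Under SRS without replacement, Var(ȳ) = (1 − f)·s²/n with f = n/N = 3479/23838 = 0.14594345.
Var(ȳ) = (1 − 0.14594345)·320000/3479 = 0.85405655·91.980454 = 78.556509.

78.56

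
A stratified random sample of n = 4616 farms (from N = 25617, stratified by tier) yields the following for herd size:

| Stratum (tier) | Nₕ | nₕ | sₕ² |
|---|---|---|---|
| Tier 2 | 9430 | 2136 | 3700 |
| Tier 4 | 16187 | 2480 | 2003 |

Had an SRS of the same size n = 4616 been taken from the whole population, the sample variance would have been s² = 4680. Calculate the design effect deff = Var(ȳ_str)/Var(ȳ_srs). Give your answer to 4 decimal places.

0.5470

Var(ȳ_str) = Σ Wₕ²(1−fₕ)sₕ²/nₕ with Wₕ = Nₕ/25617:
  Tier 2: (9430/25617)²·(1−2136/9430)·3700/2136 = 0.18156051
  Tier 4: (16187/25617)²·(1−2480/16187)·2003/2480 = 0.27307473
  → Var(ȳ_str) = 0.45463524.
Var(ȳ_srs) = (1 − 4616/25617)·4680/4616 = 0.83117364.
deff = 0.45463524 / 0.83117364 = 0.5470.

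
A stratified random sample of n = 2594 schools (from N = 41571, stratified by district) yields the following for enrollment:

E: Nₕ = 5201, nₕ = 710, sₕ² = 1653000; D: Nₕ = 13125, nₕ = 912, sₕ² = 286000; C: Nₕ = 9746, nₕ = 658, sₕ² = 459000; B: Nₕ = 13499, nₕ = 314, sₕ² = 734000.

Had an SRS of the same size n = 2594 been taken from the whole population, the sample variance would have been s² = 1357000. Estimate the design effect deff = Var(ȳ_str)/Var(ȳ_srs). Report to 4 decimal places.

0.6872

Var(ȳ_str) = Σ Wₕ²(1−fₕ)sₕ²/nₕ with Wₕ = Nₕ/41571:
  E: (5201/41571)²·(1−710/5201)·1653000/710 = 31.467589
  D: (13125/41571)²·(1−912/13125)·286000/912 = 29.08787
  C: (9746/41571)²·(1−658/9746)·459000/658 = 35.752019
  B: (13499/41571)²·(1−314/13499)·734000/314 = 240.7505
  → Var(ȳ_str) = 337.05798.
Var(ȳ_srs) = (1 − 2594/41571)·1357000/2594 = 490.48735.
deff = 337.05798 / 490.48735 = 0.6872.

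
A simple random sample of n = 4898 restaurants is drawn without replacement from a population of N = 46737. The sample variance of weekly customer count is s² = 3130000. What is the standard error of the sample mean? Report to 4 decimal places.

Under SRS without replacement, Var(ȳ) = (1 − f)·s²/n with f = n/N = 4898/46737 = 0.10479920.
Var(ȳ) = (1 − 0.10479920)·3130000/4898 = 0.89520080·639.03634 = 572.06585.
SE(ȳ) = √(572.06585) = 23.9179.

23.9179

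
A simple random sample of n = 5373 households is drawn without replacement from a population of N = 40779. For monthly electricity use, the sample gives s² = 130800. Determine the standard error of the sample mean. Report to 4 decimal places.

4.5974

Under SRS without replacement, Var(ȳ) = (1 − f)·s²/n with f = n/N = 5373/40779 = 0.13175899.
Var(ȳ) = (1 − 0.13175899)·130800/5373 = 0.86824101·24.343942 = 21.136409.
SE(ȳ) = √(21.136409) = 4.5974.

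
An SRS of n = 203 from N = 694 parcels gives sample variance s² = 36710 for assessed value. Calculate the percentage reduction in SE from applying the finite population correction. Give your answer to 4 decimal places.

15.8874

f = n/N = 203/694 = 0.29250720.
SE_no-fpc = √(s²/n) = 13.447581; SE_fpc = √((1−f)s²/n) = 11.311109.
Ratio = √(1−f) = 0.84112591. Reduction = 100·(1 − 0.84112591) = 15.8874%.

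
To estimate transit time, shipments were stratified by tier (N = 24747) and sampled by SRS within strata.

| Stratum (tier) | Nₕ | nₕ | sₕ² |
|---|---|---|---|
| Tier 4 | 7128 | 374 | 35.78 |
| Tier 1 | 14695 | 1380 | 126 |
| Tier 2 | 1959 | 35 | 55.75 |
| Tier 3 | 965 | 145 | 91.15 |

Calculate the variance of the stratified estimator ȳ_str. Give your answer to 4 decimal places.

Var(ȳ_str) = Σₕ Wₕ²(1 − fₕ)sₕ²/nₕ with Wₕ = Nₕ/N, N = 24747.
Tier 4: Wₕ = 0.28803491; term = 0.28803491²·(1 − 0.05246914)·35.78/374 = 0.0075205978.
Tier 1: Wₕ = 0.59380935; term = 0.59380935²·(1 − 0.09390949)·126/1380 = 0.029171389.
Tier 2: Wₕ = 0.07916111; term = 0.07916111²·(1 − 0.01786626)·55.75/35 = 0.0098032757.
Tier 3: Wₕ = 0.03899463; term = 0.03899463²·(1 − 0.15025907)·91.15/145 = 8.1224065 × 10^-4.
Sum = 0.047307503.

0.0473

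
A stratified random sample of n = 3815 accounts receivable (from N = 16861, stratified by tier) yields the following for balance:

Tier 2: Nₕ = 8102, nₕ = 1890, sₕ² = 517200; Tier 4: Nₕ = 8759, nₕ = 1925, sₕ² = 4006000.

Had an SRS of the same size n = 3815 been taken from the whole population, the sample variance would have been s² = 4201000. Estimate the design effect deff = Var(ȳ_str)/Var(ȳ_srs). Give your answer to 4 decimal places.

0.5711

Var(ȳ_str) = Σ Wₕ²(1−fₕ)sₕ²/nₕ with Wₕ = Nₕ/16861:
  Tier 2: (8102/16861)²·(1−1890/8102)·517200/1890 = 48.445533
  Tier 4: (8759/16861)²·(1−1925/8759)·4006000/1925 = 438.17042
  → Var(ȳ_str) = 486.61595.
Var(ȳ_srs) = (1 − 3815/16861)·4201000/3815 = 852.0247.
deff = 486.61595 / 852.0247 = 0.5711.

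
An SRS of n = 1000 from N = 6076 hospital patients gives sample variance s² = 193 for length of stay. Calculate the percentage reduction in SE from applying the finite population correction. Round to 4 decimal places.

8.5988

f = n/N = 1000/6076 = 0.16458196.
SE_no-fpc = √(s²/n) = 0.43931765; SE_fpc = √((1−f)s²/n) = 0.40154163.
Ratio = √(1−f) = 0.91401206. Reduction = 100·(1 − 0.91401206) = 8.5988%.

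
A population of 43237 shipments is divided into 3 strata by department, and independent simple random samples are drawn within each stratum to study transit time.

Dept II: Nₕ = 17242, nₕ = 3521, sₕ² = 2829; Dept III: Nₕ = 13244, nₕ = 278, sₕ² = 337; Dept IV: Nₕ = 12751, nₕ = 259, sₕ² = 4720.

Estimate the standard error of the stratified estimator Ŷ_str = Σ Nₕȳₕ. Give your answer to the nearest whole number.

Var(Ŷ_str) = Σₕ Nₕ²(1 − fₕ)sₕ²/nₕ.
Dept II: 17242²·(1 − 3521/17242)·2829/3521 = 1.9008171 × 10^8.
Dept III: 13244²·(1 − 278/13244)·337/278 = 2.0816624 × 10^8.
Dept IV: 12751²·(1 − 259/12751)·4720/259 = 2.902809 × 10^9.
Sum = 3.301057 × 10^9.
SE = √(3.301057 × 10^9) = 57455.

57455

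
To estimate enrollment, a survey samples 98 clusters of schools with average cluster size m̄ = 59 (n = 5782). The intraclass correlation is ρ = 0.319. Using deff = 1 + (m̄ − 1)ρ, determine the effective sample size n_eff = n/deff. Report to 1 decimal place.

296.5

deff = 1 + (59 − 1)·0.319 = 1 + 18.502 = 19.502.
n_eff = 5782 / 19.502 = 296.5.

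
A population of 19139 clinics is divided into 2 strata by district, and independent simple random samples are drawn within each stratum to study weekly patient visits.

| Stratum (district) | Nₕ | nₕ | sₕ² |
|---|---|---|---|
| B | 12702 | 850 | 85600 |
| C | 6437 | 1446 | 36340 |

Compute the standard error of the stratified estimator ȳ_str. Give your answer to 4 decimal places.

Var(ȳ_str) = Σₕ Wₕ²(1 − fₕ)sₕ²/nₕ with Wₕ = Nₕ/N, N = 19139.
B: Wₕ = 0.66367104; term = 0.66367104²·(1 − 0.06691860)·85600/850 = 41.38854.
C: Wₕ = 0.33632896; term = 0.33632896²·(1 − 0.22463881)·36340/1446 = 2.204191.
Sum = 43.592731.
SE = √(43.592731) = 6.6025.

6.6025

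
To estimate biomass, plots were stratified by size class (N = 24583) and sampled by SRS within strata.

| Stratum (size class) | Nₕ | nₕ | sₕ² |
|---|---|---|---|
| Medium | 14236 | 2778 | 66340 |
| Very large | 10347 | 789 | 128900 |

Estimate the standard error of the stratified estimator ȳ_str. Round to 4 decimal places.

Var(ȳ_str) = Σₕ Wₕ²(1 − fₕ)sₕ²/nₕ with Wₕ = Nₕ/N, N = 24583.
Medium: Wₕ = 0.57909938; term = 0.57909938²·(1 − 0.19513908)·66340/2778 = 6.4457026.
Very large: Wₕ = 0.42090062; term = 0.42090062²·(1 − 0.07625399)·128900/789 = 26.735458.
Sum = 33.181161.
SE = √(33.181161) = 5.7603.

5.7603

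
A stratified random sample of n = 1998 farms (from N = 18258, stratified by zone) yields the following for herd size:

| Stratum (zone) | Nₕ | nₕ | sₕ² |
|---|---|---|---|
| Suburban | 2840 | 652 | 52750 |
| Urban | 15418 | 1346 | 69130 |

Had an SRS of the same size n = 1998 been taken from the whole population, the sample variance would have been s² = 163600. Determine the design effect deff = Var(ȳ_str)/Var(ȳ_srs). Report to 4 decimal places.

Var(ȳ_str) = Σ Wₕ²(1−fₕ)sₕ²/nₕ with Wₕ = Nₕ/18258:
  Suburban: (2840/18258)²·(1−652/2840)·52750/652 = 1.5081138
  Urban: (15418/18258)²·(1−1346/15418)·69130/1346 = 33.42712
  → Var(ȳ_str) = 34.935234.
Var(ȳ_srs) = (1 − 1998/18258)·163600/1998 = 72.921426.
deff = 34.935234 / 72.921426 = 0.4791.

0.4791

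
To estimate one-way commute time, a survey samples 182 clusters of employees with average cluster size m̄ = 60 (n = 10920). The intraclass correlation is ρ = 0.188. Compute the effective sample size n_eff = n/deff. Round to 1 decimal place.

deff = 1 + (60 − 1)·0.188 = 1 + 11.092 = 12.092.
n_eff = 10920 / 12.092 = 903.1.

903.1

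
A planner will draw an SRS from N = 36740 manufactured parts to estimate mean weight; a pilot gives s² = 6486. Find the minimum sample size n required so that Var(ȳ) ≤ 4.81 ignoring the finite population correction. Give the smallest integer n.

Without fpc, n₀ = s²/D = 6486/4.81 = 1348.4407.
Rounding up, n = 1349.

1349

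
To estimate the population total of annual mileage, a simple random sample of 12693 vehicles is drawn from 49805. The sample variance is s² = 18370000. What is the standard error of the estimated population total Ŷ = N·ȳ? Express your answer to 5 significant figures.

Var(Ŷ) = N²·Var(ȳ) = N²·(1 − n/N)·s²/n.
f = 12693/49805 = 0.25485393; Var(ȳ) = 0.74514607·18370000/12693 = 1078.4159.
Var(Ŷ) = 49805² · 1078.4159 = 2.6750516 × 10^12.
SE(Ŷ) = √(2.6750516 × 10^12) = 1.6356 × 10^6.

1.6356 × 10^6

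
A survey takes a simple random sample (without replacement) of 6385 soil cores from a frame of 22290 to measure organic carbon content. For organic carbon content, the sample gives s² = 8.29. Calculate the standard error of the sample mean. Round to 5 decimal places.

Under SRS without replacement, Var(ȳ) = (1 − f)·s²/n with f = n/N = 6385/22290 = 0.28645132.
Var(ȳ) = (1 − 0.28645132)·8.29/6385 = 0.71354868·0.0012983555 = 9.2643986 × 10^-4.
SE(ȳ) = √(9.2643986 × 10^-4) = 0.03044.

0.03044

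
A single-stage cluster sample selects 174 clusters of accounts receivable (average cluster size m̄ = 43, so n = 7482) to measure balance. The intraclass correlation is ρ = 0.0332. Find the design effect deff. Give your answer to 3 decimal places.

2.394

deff = 1 + (43 − 1)·0.0332 = 1 + 1.3944 = 2.3944.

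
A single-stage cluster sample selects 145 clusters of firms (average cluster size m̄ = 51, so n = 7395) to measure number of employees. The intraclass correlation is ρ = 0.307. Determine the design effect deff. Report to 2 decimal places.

deff = 1 + (51 − 1)·0.307 = 1 + 15.35 = 16.35.

16.35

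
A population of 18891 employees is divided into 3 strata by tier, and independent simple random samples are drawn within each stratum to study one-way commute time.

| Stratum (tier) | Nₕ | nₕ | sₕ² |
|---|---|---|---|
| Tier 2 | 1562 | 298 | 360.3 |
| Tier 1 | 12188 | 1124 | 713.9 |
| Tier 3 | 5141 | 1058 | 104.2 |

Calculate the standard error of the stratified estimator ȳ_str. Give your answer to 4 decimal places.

Var(ȳ_str) = Σₕ Wₕ²(1 − fₕ)sₕ²/nₕ with Wₕ = Nₕ/N, N = 18891.
Tier 2: Wₕ = 0.08268488; term = 0.08268488²·(1 − 0.19078105)·360.3/298 = 0.0066890772.
Tier 1: Wₕ = 0.64517495; term = 0.64517495²·(1 − 0.09222186)·713.9/1124 = 0.23999699.
Tier 3: Wₕ = 0.27214017; term = 0.27214017²·(1 − 0.20579654)·104.2/1058 = 0.0057929414.
Sum = 0.25247901.
SE = √(0.25247901) = 0.5025.

0.5025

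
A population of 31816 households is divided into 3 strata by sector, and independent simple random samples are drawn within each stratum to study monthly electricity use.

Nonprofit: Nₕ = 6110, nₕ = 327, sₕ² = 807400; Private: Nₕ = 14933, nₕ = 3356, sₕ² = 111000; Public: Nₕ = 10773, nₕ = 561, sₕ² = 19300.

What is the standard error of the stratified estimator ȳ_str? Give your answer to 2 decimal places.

9.78

Var(ȳ_str) = Σₕ Wₕ²(1 − fₕ)sₕ²/nₕ with Wₕ = Nₕ/N, N = 31816.
Nonprofit: Wₕ = 0.19204174; term = 0.19204174²·(1 − 0.05351882)·807400/327 = 86.187491.
Private: Wₕ = 0.46935504; term = 0.46935504²·(1 − 0.22473716)·111000/3356 = 5.648758.
Public: Wₕ = 0.33860322; term = 0.33860322²·(1 − 0.05207463)·19300/561 = 3.7389595.
Sum = 95.575209.
SE = √(95.575209) = 9.78.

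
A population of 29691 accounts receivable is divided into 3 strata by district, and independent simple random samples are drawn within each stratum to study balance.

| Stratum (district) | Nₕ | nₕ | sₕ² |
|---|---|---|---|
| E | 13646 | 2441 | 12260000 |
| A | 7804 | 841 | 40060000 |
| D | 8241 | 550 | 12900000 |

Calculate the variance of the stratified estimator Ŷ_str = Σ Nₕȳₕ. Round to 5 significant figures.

4.8429 × 10^12

Var(Ŷ_str) = Σₕ Nₕ²(1 − fₕ)sₕ²/nₕ.
E: 13646²·(1 − 2441/13646)·12260000/2441 = 7.6796233 × 10^11.
A: 7804²·(1 − 841/7804)·40060000/841 = 2.5883834 × 10^12.
D: 8241²·(1 − 550/8241)·12900000/550 = 1.486585 × 10^12.
Sum = 4.8429307 × 10^12.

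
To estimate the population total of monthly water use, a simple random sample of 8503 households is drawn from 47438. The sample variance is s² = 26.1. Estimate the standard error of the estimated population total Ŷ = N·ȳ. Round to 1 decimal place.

Var(Ŷ) = N²·Var(ȳ) = N²·(1 − n/N)·s²/n.
f = 8503/47438 = 0.17924449; Var(ȳ) = 0.82075551·26.1/8503 = 0.0025193131.
Var(Ŷ) = 47438² · 0.0025193131 = 5.6693711 × 10^6.
SE(Ŷ) = √(5.6693711 × 10^6) = 2381.0.

2381.0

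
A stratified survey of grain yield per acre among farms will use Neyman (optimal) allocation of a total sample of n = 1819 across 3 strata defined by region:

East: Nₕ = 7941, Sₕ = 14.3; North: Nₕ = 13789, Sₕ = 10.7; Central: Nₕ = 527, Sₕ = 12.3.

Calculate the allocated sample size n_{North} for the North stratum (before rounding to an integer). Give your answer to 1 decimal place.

Neyman allocation: nₕ = n·NₕSₕ / Σⱼ NⱼSⱼ.
Σ NⱼSⱼ = 7941·14.3 + 13789·10.7 + 527·12.3 = 267580.7.
n_{North} = 1819·13789·10.7 / 267580.7 = 1003.0.

1003.0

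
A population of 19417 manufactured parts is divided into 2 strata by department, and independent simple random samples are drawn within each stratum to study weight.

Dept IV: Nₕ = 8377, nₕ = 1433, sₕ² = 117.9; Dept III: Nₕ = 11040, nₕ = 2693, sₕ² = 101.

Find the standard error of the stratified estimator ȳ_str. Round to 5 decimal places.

Var(ȳ_str) = Σₕ Wₕ²(1 − fₕ)sₕ²/nₕ with Wₕ = Nₕ/N, N = 19417.
Dept IV: Wₕ = 0.43142607; term = 0.43142607²·(1 − 0.17106363)·117.9/1433 = 0.01269409.
Dept III: Wₕ = 0.56857393; term = 0.56857393²·(1 − 0.24393116)·101/2693 = 0.0091668526.
Sum = 0.021860943.
SE = √(0.021860943) = 0.14785.

0.14785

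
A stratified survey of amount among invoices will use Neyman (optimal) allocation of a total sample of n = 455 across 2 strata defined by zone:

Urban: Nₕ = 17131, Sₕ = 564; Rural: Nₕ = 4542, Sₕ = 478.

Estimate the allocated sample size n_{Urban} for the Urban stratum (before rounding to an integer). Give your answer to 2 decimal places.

371.52

Neyman allocation: nₕ = n·NₕSₕ / Σⱼ NⱼSⱼ.
Σ NⱼSⱼ = 17131·564 + 4542·478 = 1.183296 × 10^7.
n_{Urban} = 455·17131·564 / (1.183296 × 10^7) = 371.52.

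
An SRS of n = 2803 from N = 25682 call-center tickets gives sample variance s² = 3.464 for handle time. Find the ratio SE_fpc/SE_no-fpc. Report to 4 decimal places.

0.9439

f = n/N = 2803/25682 = 0.10914259.
SE_no-fpc = √(s²/n) = 0.035154214; SE_fpc = √((1−f)s²/n) = 0.03318039.
Ratio = √(1−f) = 0.94385243.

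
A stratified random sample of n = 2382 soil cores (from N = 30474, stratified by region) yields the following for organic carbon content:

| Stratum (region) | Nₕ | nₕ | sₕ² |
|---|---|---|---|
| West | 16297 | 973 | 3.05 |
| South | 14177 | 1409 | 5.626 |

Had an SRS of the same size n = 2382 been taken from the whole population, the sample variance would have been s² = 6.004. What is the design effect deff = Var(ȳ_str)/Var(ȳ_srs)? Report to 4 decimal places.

Var(ȳ_str) = Σ Wₕ²(1−fₕ)sₕ²/nₕ with Wₕ = Nₕ/30474:
  West: (16297/30474)²·(1−973/16297)·3.05/973 = 8.4296177 × 10^-4
  South: (14177/30474)²·(1−1409/14177)·5.626/1409 = 7.7828206 × 10^-4
  → Var(ȳ_str) = 0.0016212438.
Var(ȳ_srs) = (1 − 2382/30474)·6.004/2382 = 0.0023235505.
deff = 0.0016212438 / 0.0023235505 = 0.6977.

0.6977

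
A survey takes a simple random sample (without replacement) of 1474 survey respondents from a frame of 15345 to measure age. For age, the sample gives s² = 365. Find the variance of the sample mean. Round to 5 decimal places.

Under SRS without replacement, Var(ȳ) = (1 − f)·s²/n with f = n/N = 1474/15345 = 0.09605735.
Var(ȳ) = (1 − 0.09605735)·365/1474 = 0.90394265·0.24762551 = 0.22383926.

0.22384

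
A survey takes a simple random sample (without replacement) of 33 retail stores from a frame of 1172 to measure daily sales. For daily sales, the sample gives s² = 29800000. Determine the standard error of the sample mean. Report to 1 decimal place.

936.8

Under SRS without replacement, Var(ȳ) = (1 − f)·s²/n with f = n/N = 33/1172 = 0.02815700.
Var(ȳ) = (1 − 0.02815700)·29800000/33 = 0.97184300·903030.3 = 877603.68.
SE(ȳ) = √(877603.68) = 936.8.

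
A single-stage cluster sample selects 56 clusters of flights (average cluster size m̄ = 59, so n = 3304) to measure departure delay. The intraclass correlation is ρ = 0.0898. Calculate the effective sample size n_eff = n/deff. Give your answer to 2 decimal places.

532.18

deff = 1 + (59 − 1)·0.0898 = 1 + 5.2084 = 6.2084.
n_eff = 3304 / 6.2084 = 532.18.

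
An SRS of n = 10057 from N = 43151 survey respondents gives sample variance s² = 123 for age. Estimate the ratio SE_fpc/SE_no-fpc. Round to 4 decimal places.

0.8757

f = n/N = 10057/43151 = 0.23306528.
SE_no-fpc = √(s²/n) = 0.11059063; SE_fpc = √((1−f)s²/n) = 0.096849533.
Ratio = √(1−f) = 0.87574809.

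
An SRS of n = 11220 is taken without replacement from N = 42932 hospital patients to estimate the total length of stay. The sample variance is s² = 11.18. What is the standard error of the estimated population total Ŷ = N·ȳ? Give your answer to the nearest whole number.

Var(Ŷ) = N²·Var(ȳ) = N²·(1 − n/N)·s²/n.
f = 11220/42932 = 0.26134352; Var(ȳ) = 0.73865648·11.18/11220 = 7.3602312 × 10^-4.
Var(Ŷ) = 42932² · (7.3602312 × 10^-4) = 1.3566059 × 10^6.
SE(Ŷ) = √(1.3566059 × 10^6) = 1165.

1165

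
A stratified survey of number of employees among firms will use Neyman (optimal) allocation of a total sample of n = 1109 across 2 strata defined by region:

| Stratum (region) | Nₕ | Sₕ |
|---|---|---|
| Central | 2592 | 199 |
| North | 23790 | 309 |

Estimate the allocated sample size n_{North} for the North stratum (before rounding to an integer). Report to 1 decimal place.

Neyman allocation: nₕ = n·NₕSₕ / Σⱼ NⱼSⱼ.
Σ NⱼSⱼ = 2592·199 + 23790·309 = 7.866918 × 10^6.
n_{North} = 1109·23790·309 / (7.866918 × 10^6) = 1036.3.

1036.3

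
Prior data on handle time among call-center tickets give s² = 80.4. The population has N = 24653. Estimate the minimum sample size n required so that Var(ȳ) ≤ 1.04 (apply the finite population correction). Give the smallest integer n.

78

Without fpc, n₀ = s²/D = 80.4/1.04 = 77.3077.
With fpc, (1 − n/N)·s²/n ≤ D requires n ≥ n₀/(1 + n₀/N) = 77.3077/(1 + 77.3077/24653) = 77.0660.
Rounding up, n = 78.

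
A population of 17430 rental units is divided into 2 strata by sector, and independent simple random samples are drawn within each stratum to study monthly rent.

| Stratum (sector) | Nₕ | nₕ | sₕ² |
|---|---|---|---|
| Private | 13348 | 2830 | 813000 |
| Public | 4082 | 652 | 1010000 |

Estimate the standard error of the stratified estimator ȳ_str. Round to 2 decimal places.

Var(ȳ_str) = Σₕ Wₕ²(1 − fₕ)sₕ²/nₕ with Wₕ = Nₕ/N, N = 17430.
Private: Wₕ = 0.76580608; term = 0.76580608²·(1 − 0.21201678)·813000/2830 = 132.75739.
Public: Wₕ = 0.23419392; term = 0.23419392²·(1 − 0.15972562)·1010000/652 = 71.391437.
Sum = 204.14883.
SE = √(204.14883) = 14.29.

14.29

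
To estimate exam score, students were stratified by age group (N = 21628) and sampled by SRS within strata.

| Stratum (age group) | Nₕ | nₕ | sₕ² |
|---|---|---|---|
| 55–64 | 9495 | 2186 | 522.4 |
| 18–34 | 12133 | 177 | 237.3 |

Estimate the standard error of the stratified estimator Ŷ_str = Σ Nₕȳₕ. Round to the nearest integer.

Var(Ŷ_str) = Σₕ Nₕ²(1 − fₕ)sₕ²/nₕ.
55–64: 9495²·(1 − 2186/9495)·522.4/2186 = 1.6584636 × 10^7.
18–34: 12133²·(1 − 177/12133)·237.3/177 = 1.9448163 × 10^8.
Sum = 2.1106627 × 10^8.
SE = √(2.1106627 × 10^8) = 14528.

14528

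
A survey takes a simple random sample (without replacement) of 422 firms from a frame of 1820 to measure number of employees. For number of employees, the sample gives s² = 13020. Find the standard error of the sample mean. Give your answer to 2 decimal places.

Under SRS without replacement, Var(ȳ) = (1 − f)·s²/n with f = n/N = 422/1820 = 0.23186813.
Var(ȳ) = (1 − 0.23186813)·13020/422 = 0.76813187·30.853081 = 23.699234.
SE(ȳ) = √(23.699234) = 4.87.

4.87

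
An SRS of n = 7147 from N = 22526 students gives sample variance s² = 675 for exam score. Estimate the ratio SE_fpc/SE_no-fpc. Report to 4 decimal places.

f = n/N = 7147/22526 = 0.31727781.
SE_no-fpc = √(s²/n) = 0.30731941; SE_fpc = √((1−f)s²/n) = 0.25392883.
Ratio = √(1−f) = 0.82627005.

0.8263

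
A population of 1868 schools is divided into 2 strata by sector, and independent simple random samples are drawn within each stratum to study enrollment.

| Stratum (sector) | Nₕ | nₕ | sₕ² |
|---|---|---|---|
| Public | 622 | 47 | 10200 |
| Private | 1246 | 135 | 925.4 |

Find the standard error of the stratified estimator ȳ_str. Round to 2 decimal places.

5.00

Var(ȳ_str) = Σₕ Wₕ²(1 − fₕ)sₕ²/nₕ with Wₕ = Nₕ/N, N = 1868.
Public: Wₕ = 0.33297645; term = 0.33297645²·(1 − 0.07556270)·10200/47 = 22.243688.
Private: Wₕ = 0.66702355; term = 0.66702355²·(1 − 0.10834671)·925.4/135 = 2.7194062.
Sum = 24.963094.
SE = √(24.963094) = 5.00.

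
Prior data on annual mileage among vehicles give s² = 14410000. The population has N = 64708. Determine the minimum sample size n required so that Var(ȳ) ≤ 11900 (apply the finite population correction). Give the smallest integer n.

1189

Without fpc, n₀ = s²/D = 14410000/11900 = 1210.9244.
With fpc, (1 − n/N)·s²/n ≤ D requires n ≥ n₀/(1 + n₀/N) = 1210.9244/(1 + 1210.9244/64708) = 1188.6798.
Rounding up, n = 1189.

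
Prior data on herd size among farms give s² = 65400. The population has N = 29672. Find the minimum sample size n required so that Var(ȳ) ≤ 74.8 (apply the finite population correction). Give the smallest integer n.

850

Without fpc, n₀ = s²/D = 65400/74.8 = 874.3316.
With fpc, (1 − n/N)·s²/n ≤ D requires n ≥ n₀/(1 + n₀/N) = 874.3316/(1 + 874.3316/29672) = 849.3055.
Rounding up, n = 850.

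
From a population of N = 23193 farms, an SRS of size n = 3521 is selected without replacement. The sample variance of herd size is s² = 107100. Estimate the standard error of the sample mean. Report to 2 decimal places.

Under SRS without replacement, Var(ȳ) = (1 − f)·s²/n with f = n/N = 3521/23193 = 0.15181305.
Var(ȳ) = (1 − 0.15181305)·107100/3521 = 0.84818695·30.417495 = 25.799722.
SE(ȳ) = √(25.799722) = 5.08.

5.08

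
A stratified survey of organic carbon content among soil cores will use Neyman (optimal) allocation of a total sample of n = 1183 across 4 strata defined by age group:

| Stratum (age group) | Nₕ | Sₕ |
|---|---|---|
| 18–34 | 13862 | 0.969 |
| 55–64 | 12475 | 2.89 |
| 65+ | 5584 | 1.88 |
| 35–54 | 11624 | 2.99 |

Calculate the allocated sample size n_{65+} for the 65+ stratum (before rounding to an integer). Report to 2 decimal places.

131.09

Neyman allocation: nₕ = n·NₕSₕ / Σⱼ NⱼSⱼ.
Σ NⱼSⱼ = 13862·0.969 + 12475·2.89 + 5584·1.88 + 11624·2.99 = 94738.708.
n_{65+} = 1183·5584·1.88 / 94738.708 = 131.09.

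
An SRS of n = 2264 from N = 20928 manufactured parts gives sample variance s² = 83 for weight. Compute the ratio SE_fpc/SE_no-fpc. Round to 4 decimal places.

f = n/N = 2264/20928 = 0.10818043.
SE_no-fpc = √(s²/n) = 0.19147004; SE_fpc = √((1−f)s²/n) = 0.18081703.
Ratio = √(1−f) = 0.94436199.

0.9444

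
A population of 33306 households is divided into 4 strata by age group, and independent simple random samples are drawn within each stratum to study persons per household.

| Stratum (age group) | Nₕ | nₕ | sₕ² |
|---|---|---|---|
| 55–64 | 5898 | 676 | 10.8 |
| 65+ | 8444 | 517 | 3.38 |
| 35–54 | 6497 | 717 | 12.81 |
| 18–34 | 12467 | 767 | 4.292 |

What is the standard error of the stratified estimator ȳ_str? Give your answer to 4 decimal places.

0.0467

Var(ȳ_str) = Σₕ Wₕ²(1 − fₕ)sₕ²/nₕ with Wₕ = Nₕ/N, N = 33306.
55–64: Wₕ = 0.17708521; term = 0.17708521²·(1 − 0.11461512)·10.8/676 = 4.4358182 × 10^-4.
65+: Wₕ = 0.25352789; term = 0.25352789²·(1 − 0.06122691)·3.38/517 = 3.9449208 × 10^-4.
35–54: Wₕ = 0.19506996; term = 0.19506996²·(1 − 0.11035863)·12.81/717 = 6.0481942 × 10^-4.
18–34: Wₕ = 0.37431694; term = 0.37431694²·(1 − 0.06152242)·4.292/767 = 7.3581259 × 10^-4.
Sum = 0.0021787059.
SE = √(0.0021787059) = 0.0467.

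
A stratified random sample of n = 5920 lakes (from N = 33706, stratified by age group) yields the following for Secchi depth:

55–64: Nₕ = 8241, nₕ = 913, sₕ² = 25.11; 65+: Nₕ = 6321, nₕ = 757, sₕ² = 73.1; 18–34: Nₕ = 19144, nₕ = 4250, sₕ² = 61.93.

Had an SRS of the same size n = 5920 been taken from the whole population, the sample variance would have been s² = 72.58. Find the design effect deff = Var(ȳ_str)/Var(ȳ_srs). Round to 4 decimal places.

Var(ȳ_str) = Σ Wₕ²(1−fₕ)sₕ²/nₕ with Wₕ = Nₕ/33706:
  55–64: (8241/33706)²·(1−913/8241)·25.11/913 = 0.001461931
  65+: (6321/33706)²·(1−757/6321)·73.1/757 = 0.0029893721
  18–34: (19144/33706)²·(1−4250/19144)·61.93/4250 = 0.0036571414
  → Var(ȳ_str) = 0.0081084445.
Var(ȳ_srs) = (1 − 5920/33706)·72.58/5920 = 0.010106809.
deff = 0.0081084445 / 0.010106809 = 0.8023.

0.8023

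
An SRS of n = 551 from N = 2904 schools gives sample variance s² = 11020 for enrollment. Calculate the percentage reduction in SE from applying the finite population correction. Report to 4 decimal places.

9.9855

f = n/N = 551/2904 = 0.18973829.
SE_no-fpc = √(s²/n) = 4.472136; SE_fpc = √((1−f)s²/n) = 4.0255725.
Ratio = √(1−f) = 0.90014538. Reduction = 100·(1 − 0.90014538) = 9.9855%.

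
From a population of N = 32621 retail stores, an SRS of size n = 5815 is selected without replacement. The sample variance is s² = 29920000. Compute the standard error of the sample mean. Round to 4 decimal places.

65.0239

Under SRS without replacement, Var(ȳ) = (1 − f)·s²/n with f = n/N = 5815/32621 = 0.17825940.
Var(ȳ) = (1 − 0.17825940)·29920000/5815 = 0.82174060·5145.3138 = 4228.1133.
SE(ȳ) = √(4228.1133) = 65.0239.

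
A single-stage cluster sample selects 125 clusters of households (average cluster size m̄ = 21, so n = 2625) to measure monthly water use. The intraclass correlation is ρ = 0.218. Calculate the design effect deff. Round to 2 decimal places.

deff = 1 + (21 − 1)·0.218 = 1 + 4.36 = 5.36.

5.36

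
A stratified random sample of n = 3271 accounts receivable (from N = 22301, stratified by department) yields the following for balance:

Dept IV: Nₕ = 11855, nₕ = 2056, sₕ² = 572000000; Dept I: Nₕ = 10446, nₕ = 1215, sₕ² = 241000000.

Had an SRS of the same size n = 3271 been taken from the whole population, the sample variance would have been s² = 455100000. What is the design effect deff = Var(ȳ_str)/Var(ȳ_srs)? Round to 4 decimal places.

0.8713

Var(ȳ_str) = Σ Wₕ²(1−fₕ)sₕ²/nₕ with Wₕ = Nₕ/22301:
  Dept IV: (11855/22301)²·(1−2056/11855)·572000000/2056 = 64984.167
  Dept I: (10446/22301)²·(1−1215/10446)·241000000/1215 = 38458.369
  → Var(ȳ_str) = 103442.54.
Var(ȳ_srs) = (1 − 3271/22301)·455100000/3271 = 118724.61.
deff = 103442.54 / 118724.61 = 0.8713.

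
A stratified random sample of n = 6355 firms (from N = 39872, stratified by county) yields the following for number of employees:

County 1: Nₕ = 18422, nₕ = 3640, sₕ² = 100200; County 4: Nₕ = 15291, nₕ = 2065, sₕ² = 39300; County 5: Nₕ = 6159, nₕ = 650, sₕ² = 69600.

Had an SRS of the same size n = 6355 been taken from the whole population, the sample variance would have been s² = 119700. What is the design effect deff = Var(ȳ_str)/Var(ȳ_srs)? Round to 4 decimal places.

Var(ȳ_str) = Σ Wₕ²(1−fₕ)sₕ²/nₕ with Wₕ = Nₕ/39872:
  County 1: (18422/39872)²·(1−3640/18422)·100200/3640 = 4.7152017
  County 4: (15291/39872)²·(1−2065/15291)·39300/2065 = 2.4210338
  County 5: (6159/39872)²·(1−650/6159)·69600/650 = 2.2852979
  → Var(ȳ_str) = 9.4215334.
Var(ȳ_srs) = (1 − 6355/39872)·119700/6355 = 15.833456.
deff = 9.4215334 / 15.833456 = 0.5950.

0.5950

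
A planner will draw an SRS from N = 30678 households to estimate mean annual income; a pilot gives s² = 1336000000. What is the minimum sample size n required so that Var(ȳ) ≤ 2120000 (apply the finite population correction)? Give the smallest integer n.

Without fpc, n₀ = s²/D = 1336000000/2120000 = 630.1887.
With fpc, (1 − n/N)·s²/n ≤ D requires n ≥ n₀/(1 + n₀/N) = 630.1887/(1 + 630.1887/30678) = 617.5039.
Rounding up, n = 618.

618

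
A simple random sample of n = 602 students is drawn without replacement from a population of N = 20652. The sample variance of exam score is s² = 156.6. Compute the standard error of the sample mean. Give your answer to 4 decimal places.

Under SRS without replacement, Var(ȳ) = (1 − f)·s²/n with f = n/N = 602/20652 = 0.02914972.
Var(ȳ) = (1 − 0.02914972)·156.6/602 = 0.97085028·0.26013289 = 0.25255009.
SE(ȳ) = √(0.25255009) = 0.5025.

0.5025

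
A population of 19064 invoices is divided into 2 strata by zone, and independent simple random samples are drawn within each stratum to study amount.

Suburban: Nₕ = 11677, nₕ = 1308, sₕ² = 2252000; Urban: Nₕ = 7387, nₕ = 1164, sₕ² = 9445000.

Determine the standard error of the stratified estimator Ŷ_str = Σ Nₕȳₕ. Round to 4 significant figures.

Var(Ŷ_str) = Σₕ Nₕ²(1 − fₕ)sₕ²/nₕ.
Suburban: 11677²·(1 − 1308/11677)·2252000/1308 = 2.0846291 × 10^11.
Urban: 7387²·(1 − 1164/7387)·9445000/1164 = 3.7300691 × 10^11.
Sum = 5.8146982 × 10^11.
SE = √(5.8146982 × 10^11) = 762500.

762500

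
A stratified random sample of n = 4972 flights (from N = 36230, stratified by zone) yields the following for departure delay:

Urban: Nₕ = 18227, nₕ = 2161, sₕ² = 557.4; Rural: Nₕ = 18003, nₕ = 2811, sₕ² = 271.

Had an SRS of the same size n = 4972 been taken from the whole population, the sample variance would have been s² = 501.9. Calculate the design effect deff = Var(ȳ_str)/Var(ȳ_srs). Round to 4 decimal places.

Var(ȳ_str) = Σ Wₕ²(1−fₕ)sₕ²/nₕ with Wₕ = Nₕ/36230:
  Urban: (18227/36230)²·(1−2161/18227)·557.4/2161 = 0.057543793
  Rural: (18003/36230)²·(1−2811/18003)·271/2811 = 0.020087765
  → Var(ȳ_str) = 0.077631558.
Var(ȳ_srs) = (1 − 4972/36230)·501.9/4972 = 0.087092133.
deff = 0.077631558 / 0.087092133 = 0.8914.

0.8914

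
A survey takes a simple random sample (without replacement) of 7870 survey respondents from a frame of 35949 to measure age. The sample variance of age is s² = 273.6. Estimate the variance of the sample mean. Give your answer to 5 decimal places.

Under SRS without replacement, Var(ȳ) = (1 − f)·s²/n with f = n/N = 7870/35949 = 0.21892125.
Var(ȳ) = (1 − 0.21892125)·273.6/7870 = 0.78107875·0.03476493 = 0.027154148.

0.02715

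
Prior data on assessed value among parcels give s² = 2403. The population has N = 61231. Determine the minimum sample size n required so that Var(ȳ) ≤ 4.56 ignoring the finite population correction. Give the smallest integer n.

527

Without fpc, n₀ = s²/D = 2403/4.56 = 526.9737.
Rounding up, n = 527.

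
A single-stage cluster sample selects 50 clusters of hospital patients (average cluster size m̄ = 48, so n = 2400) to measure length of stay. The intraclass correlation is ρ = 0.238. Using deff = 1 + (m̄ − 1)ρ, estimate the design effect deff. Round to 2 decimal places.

deff = 1 + (48 − 1)·0.238 = 1 + 11.186 = 12.186.

12.19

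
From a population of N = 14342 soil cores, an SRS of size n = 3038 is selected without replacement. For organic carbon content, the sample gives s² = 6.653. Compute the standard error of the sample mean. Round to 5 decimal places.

Under SRS without replacement, Var(ȳ) = (1 − f)·s²/n with f = n/N = 3038/14342 = 0.21182541.
Var(ȳ) = (1 − 0.21182541)·6.653/3038 = 0.78817459·0.0021899276 = 0.0017260453.
SE(ȳ) = √(0.0017260453) = 0.04155.

0.04155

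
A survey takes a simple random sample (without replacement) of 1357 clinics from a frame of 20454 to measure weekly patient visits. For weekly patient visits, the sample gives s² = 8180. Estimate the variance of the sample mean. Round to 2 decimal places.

Under SRS without replacement, Var(ȳ) = (1 − f)·s²/n with f = n/N = 1357/20454 = 0.06634399.
Var(ȳ) = (1 − 0.06634399)·8180/1357 = 0.93365601·6.0280029 = 5.6280812.

5.63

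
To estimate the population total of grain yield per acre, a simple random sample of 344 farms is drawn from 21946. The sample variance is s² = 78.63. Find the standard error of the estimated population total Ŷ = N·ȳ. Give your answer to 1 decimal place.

Var(Ŷ) = N²·Var(ȳ) = N²·(1 − n/N)·s²/n.
f = 344/21946 = 0.01567484; Var(ȳ) = 0.98432516·78.63/344 = 0.2249927.
Var(Ŷ) = 21946² · 0.2249927 = 1.0836254 × 10^8.
SE(Ŷ) = √(1.0836254 × 10^8) = 10409.7.

10409.7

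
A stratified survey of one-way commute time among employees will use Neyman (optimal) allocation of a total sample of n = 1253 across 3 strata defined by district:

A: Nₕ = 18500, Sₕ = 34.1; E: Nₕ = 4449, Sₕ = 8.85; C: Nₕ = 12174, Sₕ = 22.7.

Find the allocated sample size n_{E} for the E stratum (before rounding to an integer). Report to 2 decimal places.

Neyman allocation: nₕ = n·NₕSₕ / Σⱼ NⱼSⱼ.
Σ NⱼSⱼ = 18500·34.1 + 4449·8.85 + 12174·22.7 = 946573.45.
n_{E} = 1253·4449·8.85 / 946573.45 = 52.12.

52.12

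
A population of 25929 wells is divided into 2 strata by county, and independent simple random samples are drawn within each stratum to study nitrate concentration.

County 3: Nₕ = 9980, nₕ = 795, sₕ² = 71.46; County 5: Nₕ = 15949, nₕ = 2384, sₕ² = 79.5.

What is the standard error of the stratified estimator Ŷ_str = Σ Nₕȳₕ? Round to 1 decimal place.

Var(Ŷ_str) = Σₕ Nₕ²(1 − fₕ)sₕ²/nₕ.
County 3: 9980²·(1 − 795/9980)·71.46/795 = 8.2395897 × 10^6.
County 5: 15949²·(1 − 2384/15949)·79.5/2384 = 7.2146312 × 10^6.
Sum = 1.5454221 × 10^7.
SE = √(1.5454221 × 10^7) = 3931.2.

3931.2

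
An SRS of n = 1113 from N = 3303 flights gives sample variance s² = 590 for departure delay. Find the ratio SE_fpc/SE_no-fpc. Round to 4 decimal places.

0.8143

f = n/N = 1113/3303 = 0.33696639.
SE_no-fpc = √(s²/n) = 0.72807886; SE_fpc = √((1−f)s²/n) = 0.59285187.
Ratio = √(1−f) = 0.81426876.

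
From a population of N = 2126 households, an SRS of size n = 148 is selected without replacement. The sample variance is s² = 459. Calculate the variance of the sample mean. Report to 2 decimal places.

2.89

Under SRS without replacement, Var(ȳ) = (1 − f)·s²/n with f = n/N = 148/2126 = 0.06961430.
Var(ȳ) = (1 − 0.06961430)·459/148 = 0.93038570·3.1013514 = 2.885453.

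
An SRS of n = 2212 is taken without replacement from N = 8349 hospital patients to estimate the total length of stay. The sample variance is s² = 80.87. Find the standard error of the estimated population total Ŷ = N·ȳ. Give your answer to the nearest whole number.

Var(Ŷ) = N²·Var(ȳ) = N²·(1 − n/N)·s²/n.
f = 2212/8349 = 0.26494191; Var(ȳ) = 0.73505809·80.87/2212 = 0.026873485.
Var(Ŷ) = 8349² · 0.026873485 = 1.8732378 × 10^6.
SE(Ŷ) = √(1.8732378 × 10^6) = 1369.

1369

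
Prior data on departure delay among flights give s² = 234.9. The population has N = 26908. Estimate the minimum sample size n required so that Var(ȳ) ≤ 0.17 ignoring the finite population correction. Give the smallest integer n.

1382

Without fpc, n₀ = s²/D = 234.9/0.17 = 1381.7647.
Rounding up, n = 1382.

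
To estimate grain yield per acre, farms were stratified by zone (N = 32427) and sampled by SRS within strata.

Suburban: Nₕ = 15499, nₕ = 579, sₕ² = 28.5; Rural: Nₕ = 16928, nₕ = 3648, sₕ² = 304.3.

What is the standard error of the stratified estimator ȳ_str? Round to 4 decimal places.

Var(ȳ_str) = Σₕ Wₕ²(1 − fₕ)sₕ²/nₕ with Wₕ = Nₕ/N, N = 32427.
Suburban: Wₕ = 0.47796589; term = 0.47796589²·(1 − 0.03735725)·28.5/579 = 0.010824934.
Rural: Wₕ = 0.52203411; term = 0.52203411²·(1 − 0.21550095)·304.3/3648 = 0.01783353.
Sum = 0.028658464.
SE = √(0.028658464) = 0.1693.

0.1693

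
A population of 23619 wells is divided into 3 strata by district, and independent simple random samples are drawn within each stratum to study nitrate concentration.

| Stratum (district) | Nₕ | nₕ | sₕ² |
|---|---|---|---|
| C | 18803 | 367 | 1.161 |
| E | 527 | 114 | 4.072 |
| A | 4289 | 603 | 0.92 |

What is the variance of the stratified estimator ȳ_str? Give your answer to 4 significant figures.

Var(ȳ_str) = Σₕ Wₕ²(1 − fₕ)sₕ²/nₕ with Wₕ = Nₕ/N, N = 23619.
C: Wₕ = 0.79609636; term = 0.79609636²·(1 − 0.01951816)·1.161/367 = 0.0019657894.
E: Wₕ = 0.02231254; term = 0.02231254²·(1 − 0.21631879)·4.072/114 = 1.3936078 × 10^-5.
A: Wₕ = 0.18159109; term = 0.18159109²·(1 − 0.14059221)·0.92/603 = 4.3237331 × 10^-5.
Sum = 0.0020229628.

0.002023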